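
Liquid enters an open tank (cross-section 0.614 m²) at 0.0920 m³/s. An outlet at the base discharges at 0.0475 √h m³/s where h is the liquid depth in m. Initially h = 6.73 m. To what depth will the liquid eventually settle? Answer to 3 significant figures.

Accumulation of liquid (constant cross-section A): A dh/dt = Q_in − 0.0475 √h. At steady state dh/dt = 0:
Q_in = 0.0475 √h_ss ⇒ √h_ss = 0.0920/0.0475 = 1.9368.
h_ss = 1.9368² = 3.7514 m. (Since h₀ = 6.73 m > h_ss, the level will fall toward this value.)

3.75 m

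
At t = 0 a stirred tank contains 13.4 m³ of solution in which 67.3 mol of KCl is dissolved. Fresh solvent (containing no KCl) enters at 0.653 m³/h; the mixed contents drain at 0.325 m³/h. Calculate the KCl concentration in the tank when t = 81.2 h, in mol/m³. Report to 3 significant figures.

Total volume: dV/dt = Q_in − Q_out = 0.32800 m³/h, so V(t) = 13.4 + 0.32800 t and V(81.2) = 40.034 m³.
Species balance (pure solvent in): dm/dt = −Q_out · m/V(t).
Separate: dm/m = −Q_out dt/V(t) ⇒ ln(m/m₀) = −(Q_out/(Q_in−Q_out)) ln(V/V₀).
m = m₀ (V₀/V)^(Q_out/(Q_in−Q_out)) = 67.3 × (13.4/40.034)^(0.99085) = 22.753 mol.
C = m/V = 22.753/40.034 = 0.56835 mol/m³.

0.568 mol/m³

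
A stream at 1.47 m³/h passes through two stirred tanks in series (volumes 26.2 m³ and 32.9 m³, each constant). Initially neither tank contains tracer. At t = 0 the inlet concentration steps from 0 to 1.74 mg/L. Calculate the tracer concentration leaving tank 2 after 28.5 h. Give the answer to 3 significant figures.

Species balance on tank i: dCᵢ/dt = (Cᵢ₋₁ − Cᵢ)/τᵢ with τᵢ = Vᵢ/Q.
τ₁ = 26.2/1.47 = 17.823 h; τ₂ = 32.9/1.47 = 22.381 h.
Tank 1: C₁ = C_in(1 − e^(−t/τ₁)). Tank 2 (τ₁ ≠ τ₂): C₂ = C_in[1 − (τ₁ e^(−t/τ₁) − τ₂ e^(−t/τ₂))/(τ₁ − τ₂)].
At t = 28.5: e^(−t/τ₁) = 0.20209, e^(−t/τ₂) = 0.27988.
C₂ = 1.74·[1 − (17.823·0.20209 − 22.381·0.27988)/(-4.5578)] = 1.74·0.41594 = 0.72373 mg/L.

0.724 mg/L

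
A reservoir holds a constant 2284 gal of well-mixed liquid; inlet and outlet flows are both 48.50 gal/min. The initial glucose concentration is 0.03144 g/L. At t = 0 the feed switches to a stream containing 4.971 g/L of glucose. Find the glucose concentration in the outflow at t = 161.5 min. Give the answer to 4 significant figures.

4.811 g/L

Mass balance on the solute (V constant): V dC/dt = Q(C_in − C).
So dC/dt = (C_in − C)/τ with τ = V/Q = 2284/48.50 = 47.0928 min.
C approaches C_in exponentially: C(t) = C_in + (C₀ − C_in) e^(−t/τ).
C(161.5) = 4.971 + (0.03144 − 4.971)·e^(−161.5/47.0928) = 4.971 + (-4.93956)·0.0324064 = 4.81093 g/L.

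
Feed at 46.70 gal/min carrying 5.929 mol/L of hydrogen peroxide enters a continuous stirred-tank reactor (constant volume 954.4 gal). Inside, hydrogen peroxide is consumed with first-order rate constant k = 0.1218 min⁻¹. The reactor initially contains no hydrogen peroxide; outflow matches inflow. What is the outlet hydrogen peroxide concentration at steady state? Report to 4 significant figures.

1.699 mol/L

Species balance: V dC/dt = Q C_in − Q C − k V C.
At steady state: 0 = Q C_in − (Q + kV) C_ss, so C_ss = Q C_in/(Q + kV).
C_ss = 46.70·5.929/(46.70 + 0.1218·954.4) = 276.884/162.946 = 1.69924 mol/L.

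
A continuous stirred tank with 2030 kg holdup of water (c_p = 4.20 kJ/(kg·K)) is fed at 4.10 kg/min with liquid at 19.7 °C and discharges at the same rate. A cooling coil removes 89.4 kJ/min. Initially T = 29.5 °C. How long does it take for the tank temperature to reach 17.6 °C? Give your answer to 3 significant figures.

M c_p dT/dt = ṁ c_p (T_in − T) − Q̇.
τ = M/ṁ = 495.12 min; T_ss = T_in − Q̇/(ṁ c_p) = 14.508 °C.
T(t) = T_ss + (T₀ − T_ss) e^(−t/τ). Set T = 17.6:
e^(−t/τ) = (17.6 − 14.508)/(29.5 − 14.508) = 0.20622
t = −495.12 · ln(0.20622) = 781.69 min.

782 min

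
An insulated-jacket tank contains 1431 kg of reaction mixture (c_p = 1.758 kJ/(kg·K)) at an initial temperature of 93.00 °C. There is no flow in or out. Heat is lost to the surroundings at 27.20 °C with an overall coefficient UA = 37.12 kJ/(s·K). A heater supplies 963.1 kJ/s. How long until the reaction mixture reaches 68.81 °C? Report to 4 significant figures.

63.29 s

Lumped-capacitance energy balance: M c_p dT/dt = UA(T_amb − T) + Q̇.
τ = M c_p/UA = 67.7720 s; T_ss = T_amb + Q̇/UA = 27.20 + 963.1/37.12 = 53.1456 °C.
T(t) = T_ss + (T₀ − T_ss)e^(−t/τ); set T = 68.81:
t = −τ ln[(T − T_ss)/(T₀ − T_ss)] = −67.7720 · ln(0.393041) = 63.2883 s.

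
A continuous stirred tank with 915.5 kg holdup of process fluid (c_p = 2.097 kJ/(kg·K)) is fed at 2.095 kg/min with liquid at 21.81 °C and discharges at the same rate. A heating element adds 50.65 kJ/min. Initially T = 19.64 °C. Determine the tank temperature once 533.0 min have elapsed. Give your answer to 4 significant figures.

First-law balance (no shaft work): M c_p dT/dt = ṁ c_p (T_in − T) + 50.65.
τ = M/ṁ = 436.993 min; T_ss = T_in + Q̇/(ṁ c_p) = 21.81 + 50.65/(2.095·2.097) = 33.3391 °C.
Integrating: T(t) = T_ss + (T₀ − T_ss) e^(−t/τ).
T(533.0) = 33.3391 + (-13.6991)·e^(−533.0/436.993) = 33.3391 + (-13.6991)·0.295319 = 29.2935 °C.

29.29 °C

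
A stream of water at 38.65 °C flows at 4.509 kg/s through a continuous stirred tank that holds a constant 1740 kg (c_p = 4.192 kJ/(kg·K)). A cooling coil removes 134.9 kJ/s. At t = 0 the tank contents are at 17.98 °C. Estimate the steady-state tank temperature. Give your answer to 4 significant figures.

31.51 °C

M c_p dT/dt = ṁ c_p (T_in − T) − Q̇.
At steady state dT/dt = 0 ⇒ T_ss = T_in − Q̇/(ṁ c_p) = 38.65 − 134.9/(4.509·4.192) = 31.5131 °C.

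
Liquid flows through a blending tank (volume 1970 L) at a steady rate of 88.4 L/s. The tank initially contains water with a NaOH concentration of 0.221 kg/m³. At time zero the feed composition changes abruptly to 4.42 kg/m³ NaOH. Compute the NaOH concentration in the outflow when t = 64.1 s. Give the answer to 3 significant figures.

4.18 kg/m³

Species balance on the tank: V dC/dt = Q(C_in − C).
So dC/dt = (C_in − C)/τ with τ = V/Q = 1970/88.4 = 22.285 s.
C approaches C_in exponentially: C(t) = C_in + (C₀ − C_in) e^(−t/τ).
C(64.1) = 4.42 + (0.221 − 4.42)·e^(−64.1/22.285) = 4.42 + (-4.1990)·0.056339 = 4.1834 kg/m³.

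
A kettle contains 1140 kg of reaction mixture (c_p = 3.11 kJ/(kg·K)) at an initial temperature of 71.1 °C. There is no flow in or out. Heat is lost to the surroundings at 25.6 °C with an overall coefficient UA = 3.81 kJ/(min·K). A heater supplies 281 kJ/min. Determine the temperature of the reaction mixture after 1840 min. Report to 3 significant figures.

95.4 °C

Lumped-capacitance energy balance: M c_p dT/dt = UA(T_amb − T) + Q̇.
dT/dt = (T_ss − T)/τ with T_ss = T_amb + Q̇/UA = 25.6 + 281/3.81 = 99.353 °C, τ = M c_p/UA = 1140·3.11/3.81 = 930.55 min.
T approaches T_ss exponentially: T(t) = T_ss + (T₀ − T_ss) e^(−t/τ).
T(1840) = 99.353 + (-28.253)·0.13844 = 95.442 °C.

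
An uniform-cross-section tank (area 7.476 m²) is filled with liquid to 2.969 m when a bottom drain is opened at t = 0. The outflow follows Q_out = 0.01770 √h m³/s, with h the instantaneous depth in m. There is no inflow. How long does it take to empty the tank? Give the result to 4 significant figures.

Mass balance (ρ constant): A dh/dt = −0.01770 √h.
Separate and integrate: 2(√h − √h₀) = −(0.01770/A) t.
Set h = 0: 2√h₀ = (0.01770/A) t_empty ⇒ t_empty = 2A√h₀/0.01770.
t_empty = 2·7.476·√2.969/0.01770 = 14.9520·1.72308/0.01770 = 1455.56 s.

1456 s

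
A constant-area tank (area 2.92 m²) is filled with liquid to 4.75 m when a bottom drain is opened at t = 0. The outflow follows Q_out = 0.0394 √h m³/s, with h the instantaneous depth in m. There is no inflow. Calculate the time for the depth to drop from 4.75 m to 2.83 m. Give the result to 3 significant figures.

73.7 s

With no inflow, A dh/dt = −0.0394 √h.
∫ h^(−1/2) dh = −(0.0394/A) ∫ dt, giving 2√h = 2√h₀ − (0.0394/A) t.
t = 2A(√h₀ − √h)/0.0394 = 2·2.92·(√4.75 − √2.83)/0.0394
  = 5.8400 × (2.1794 − 1.6823) / 0.0394 = 73.695 s.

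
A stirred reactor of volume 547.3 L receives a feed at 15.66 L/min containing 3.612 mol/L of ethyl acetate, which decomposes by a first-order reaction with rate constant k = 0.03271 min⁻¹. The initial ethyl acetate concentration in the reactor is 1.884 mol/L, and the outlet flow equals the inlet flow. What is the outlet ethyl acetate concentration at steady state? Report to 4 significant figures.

1.685 mol/L

V dC/dt = Q(C_in − C) − k V C.
At steady state: 0 = Q C_in − (Q + kV) C_ss, so C_ss = Q C_in/(Q + kV).
C_ss = 15.66·3.612/(15.66 + 0.03271·547.3) = 56.5639/33.5622 = 1.68535 mol/L.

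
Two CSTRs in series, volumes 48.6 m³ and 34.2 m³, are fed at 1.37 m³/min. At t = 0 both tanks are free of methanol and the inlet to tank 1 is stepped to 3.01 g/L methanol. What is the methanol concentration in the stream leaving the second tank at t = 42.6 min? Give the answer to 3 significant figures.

Each tank obeys Vᵢ dCᵢ/dt = Q(Cᵢ₋₁ − Cᵢ), so τᵢ = Vᵢ/Q.
τ₁ = 48.6/1.37 = 35.474 min; τ₂ = 34.2/1.37 = 24.964 min.
Solving the cascade with C₁(0)=C₂(0)=0 gives C₂(t) = C_in[1 − (τ₁ e^(−t/τ₁) − τ₂ e^(−t/τ₂))/(τ₁ − τ₂)].
At t = 42.6: e^(−t/τ₁) = 0.30093, e^(−t/τ₂) = 0.18150.
C₂ = 3.01·[1 − (35.474·0.30093 − 24.964·0.18150)/(10.511)] = 3.01·0.41541 = 1.2504 g/L.

1.25 g/L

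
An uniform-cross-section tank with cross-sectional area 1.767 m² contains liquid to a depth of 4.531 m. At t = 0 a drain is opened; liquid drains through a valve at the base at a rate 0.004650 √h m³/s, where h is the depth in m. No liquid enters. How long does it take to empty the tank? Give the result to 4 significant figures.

1618 s

A dh/dt = −Q_out = −0.004650 √h.
∫ h^(−1/2) dh = −(0.004650/A) ∫ dt, giving 2√h = 2√h₀ − (0.004650/A) t.
Set h = 0: 2√h₀ = (0.004650/A) t_empty ⇒ t_empty = 2A√h₀/0.004650.
t_empty = 2·1.767·√4.531/0.004650 = 3.53400·2.12861/0.004650 = 1617.75 s.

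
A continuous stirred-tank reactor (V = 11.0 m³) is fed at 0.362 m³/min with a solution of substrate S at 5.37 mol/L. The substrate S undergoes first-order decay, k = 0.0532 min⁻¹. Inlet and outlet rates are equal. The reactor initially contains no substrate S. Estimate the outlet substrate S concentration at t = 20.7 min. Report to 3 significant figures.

V dC/dt = Q(C_in − C) − k V C.
This is linear with rate a = Q/V + k = 0.086109 min⁻¹.
C_ss = Q C_in/(Q + kV) = 2.0523 mol/L; C(t) = C_ss + (C₀ − C_ss) e^(−a t).
C(20.7) = 2.0523 + (-2.0523)·e^(−0.086109·20.7) = 2.0523 + (-2.0523)·0.16822 = 1.7071 mol/L.

1.71 mol/L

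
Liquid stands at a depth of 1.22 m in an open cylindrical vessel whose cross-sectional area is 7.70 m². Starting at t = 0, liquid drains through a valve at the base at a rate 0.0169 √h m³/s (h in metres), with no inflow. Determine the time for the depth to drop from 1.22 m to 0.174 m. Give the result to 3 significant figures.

A dh/dt = −Q_out = −0.0169 √h.
This is separable: 2 d(√h)/dt = −0.0169/A, so √h = √h₀ − (0.0169/(2A)) t.
t = 2A(√h₀ − √h)/0.0169 = 2·7.70·(√1.22 − √0.174)/0.0169
  = 15.400 × (1.1045 − 0.41713) / 0.0169 = 626.39 s.

626 s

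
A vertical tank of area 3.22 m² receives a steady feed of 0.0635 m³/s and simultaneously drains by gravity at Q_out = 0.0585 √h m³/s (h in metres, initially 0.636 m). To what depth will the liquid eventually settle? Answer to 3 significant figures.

1.18 m

A dh/dt = Q_in − 0.0585 √h. Steady state requires inflow = outflow:
Q_in = 0.0585 √h_ss ⇒ √h_ss = 0.0635/0.0585 = 1.0855.
h_ss = 1.0855² = 1.1782 m. (Since h₀ = 0.636 m < h_ss, the level will rise toward this value.)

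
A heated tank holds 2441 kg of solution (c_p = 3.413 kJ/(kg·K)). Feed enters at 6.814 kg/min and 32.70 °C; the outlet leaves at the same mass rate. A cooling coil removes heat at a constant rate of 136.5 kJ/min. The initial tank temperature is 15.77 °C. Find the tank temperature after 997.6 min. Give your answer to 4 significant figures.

M c_p dT/dt = ṁ c_p (T_in − T) − Q̇.
τ = M/ṁ = 358.233 min; T_ss = T_in − Q̇/(ṁ c_p) = 32.70 − 136.5/(6.814·3.413) = 26.8306 °C.
This is linear first-order; T(t) = T_ss + (T₀ − T_ss) e^(−t/τ).
T(997.6) = 26.8306 + (-11.0606)·e^(−997.6/358.233) = 26.8306 + (-11.0606)·0.0617427 = 26.1477 °C.

26.15 °C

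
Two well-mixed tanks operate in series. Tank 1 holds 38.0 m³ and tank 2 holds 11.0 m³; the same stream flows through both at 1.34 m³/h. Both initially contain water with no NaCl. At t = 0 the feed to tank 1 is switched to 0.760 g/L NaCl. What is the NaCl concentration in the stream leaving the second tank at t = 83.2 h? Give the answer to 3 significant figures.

Time constants: τᵢ = Vᵢ/Q for each well-mixed tank.
τ₁ = 38.0/1.34 = 28.358 h; τ₂ = 11.0/1.34 = 8.2090 h.
Tank 1: C₁ = C_in(1 − e^(−t/τ₁)). Tank 2 (τ₁ ≠ τ₂): C₂ = C_in[1 − (τ₁ e^(−t/τ₁) − τ₂ e^(−t/τ₂))/(τ₁ − τ₂)].
At t = 83.2: e^(−t/τ₁) = 0.053189, e^(−t/τ₂) = 3.9656e-05.
C₂ = 0.760·[1 − (28.358·0.053189 − 8.2090·3.9656e-05)/(20.149)] = 0.760·0.92516 = 0.70312 g/L.

0.703 g/L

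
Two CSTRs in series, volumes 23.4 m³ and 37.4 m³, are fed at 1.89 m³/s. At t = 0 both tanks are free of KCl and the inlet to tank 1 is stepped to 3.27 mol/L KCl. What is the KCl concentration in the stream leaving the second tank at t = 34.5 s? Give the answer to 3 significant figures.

Each tank obeys Vᵢ dCᵢ/dt = Q(Cᵢ₋₁ − Cᵢ), so τᵢ = Vᵢ/Q.
τ₁ = 23.4/1.89 = 12.381 s; τ₂ = 37.4/1.89 = 19.788 s.
Solving the cascade with C₁(0)=C₂(0)=0 gives C₂(t) = C_in[1 − (τ₁ e^(−t/τ₁) − τ₂ e^(−t/τ₂))/(τ₁ − τ₂)].
At t = 34.5: e^(−t/τ₁) = 0.061634, e^(−t/τ₂) = 0.17492.
C₂ = 3.27·[1 − (12.381·0.061634 − 19.788·0.17492)/(-7.4074)] = 3.27·0.63574 = 2.0789 mol/L.

2.08 mol/L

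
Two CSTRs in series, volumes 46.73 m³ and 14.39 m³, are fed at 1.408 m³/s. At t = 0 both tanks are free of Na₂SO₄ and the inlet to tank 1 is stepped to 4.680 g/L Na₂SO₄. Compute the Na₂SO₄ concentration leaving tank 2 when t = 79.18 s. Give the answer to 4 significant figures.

Each tank obeys Vᵢ dCᵢ/dt = Q(Cᵢ₋₁ − Cᵢ), so τᵢ = Vᵢ/Q.
τ₁ = 46.73/1.408 = 33.1889 s; τ₂ = 14.39/1.408 = 10.2202 s.
Solving the cascade with C₁(0)=C₂(0)=0 gives C₂(t) = C_in[1 − (τ₁ e^(−t/τ₁) − τ₂ e^(−t/τ₂))/(τ₁ − τ₂)].
At t = 79.18: e^(−t/τ₁) = 0.0920212, e^(−t/τ₂) = 0.000431853.
C₂ = 4.680·[1 − (33.1889·0.0920212 − 10.2202·0.000431853)/(22.9688)] = 4.680·0.867225 = 4.05861 g/L.

4.059 g/L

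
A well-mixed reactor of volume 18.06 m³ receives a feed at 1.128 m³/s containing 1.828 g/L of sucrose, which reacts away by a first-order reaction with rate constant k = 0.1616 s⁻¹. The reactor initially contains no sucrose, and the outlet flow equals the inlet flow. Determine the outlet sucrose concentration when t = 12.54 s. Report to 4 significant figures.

Species balance: V dC/dt = Q C_in − Q C − k V C.
This is linear with rate a = Q/V + k = 0.224058 s⁻¹.
C_ss = Q C_in/(Q + kV) = 0.509573 g/L; C(t) = C_ss + (C₀ − C_ss) e^(−a t).
C(12.54) = 0.509573 + (-0.509573)·e^(−0.224058·12.54) = 0.509573 + (-0.509573)·0.0602235 = 0.478884 g/L.

0.4789 g/L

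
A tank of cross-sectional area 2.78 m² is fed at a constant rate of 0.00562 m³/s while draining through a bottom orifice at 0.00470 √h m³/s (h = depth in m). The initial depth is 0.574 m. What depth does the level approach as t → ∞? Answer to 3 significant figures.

A dh/dt = Q_in − 0.00470 √h. Steady state requires inflow = outflow:
Q_in = 0.00470 √h_ss ⇒ √h_ss = 0.00562/0.00470 = 1.1957.
h_ss = 1.1957² = 1.4298 m. (Since h₀ = 0.574 m < h_ss, the level will rise toward this value.)

1.43 m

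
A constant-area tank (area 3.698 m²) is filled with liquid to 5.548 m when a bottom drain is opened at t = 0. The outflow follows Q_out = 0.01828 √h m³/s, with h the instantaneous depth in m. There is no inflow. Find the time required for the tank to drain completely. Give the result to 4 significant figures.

With no inflow, A dh/dt = −0.01828 √h.
This is separable: 2 d(√h)/dt = −0.01828/A, so √h = √h₀ − (0.01828/(2A)) t.
Tank is empty when √h = 0: t_empty = 2A√h₀/0.01828.
t_empty = 2·3.698·√5.548/0.01828 = 7.39600·2.35542/0.01828 = 952.991 s.

953.0 s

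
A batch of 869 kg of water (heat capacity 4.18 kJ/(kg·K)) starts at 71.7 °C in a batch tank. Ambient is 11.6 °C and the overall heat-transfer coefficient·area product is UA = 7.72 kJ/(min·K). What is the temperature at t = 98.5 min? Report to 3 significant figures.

60.3 °C

First-law balance (no shaft work): M c_p dT/dt = −UA(T − T_amb).
dT/dt = (T_ss − T)/τ with T_ss = T_amb = 11.600 °C, τ = M c_p/UA = 869·4.18/7.72 = 470.52 min.
T approaches T_ss exponentially: T(t) = T_ss + (T₀ − T_ss) e^(−t/τ).
T(98.5) = 11.600 + (60.100)·0.81112 = 60.348 °C.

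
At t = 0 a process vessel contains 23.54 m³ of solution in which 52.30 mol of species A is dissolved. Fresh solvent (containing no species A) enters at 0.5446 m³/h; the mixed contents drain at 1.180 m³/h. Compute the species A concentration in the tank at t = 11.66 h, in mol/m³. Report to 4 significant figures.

1.607 mol/m³

Total volume: dV/dt = Q_in − Q_out = -0.635400 m³/h, so V(t) = 23.54 − 0.635400 t and V(11.66) = 16.1312 m³.
Species balance (pure solvent in): dm/dt = −Q_out · m/V(t).
dm/m = −Q_out dt/(V₀ − 0.635400 t); integrating gives ln(m/m₀) = −(Q_out/(Q_in−Q_out)) ln(V/V₀).
m = m₀ (V₀/V)^(Q_out/(Q_in−Q_out)) = 52.30 × (23.54/16.1312)^(-1.85710) = 25.9227 mol.
C = m/V = 25.9227/16.1312 = 1.60699 mol/m³.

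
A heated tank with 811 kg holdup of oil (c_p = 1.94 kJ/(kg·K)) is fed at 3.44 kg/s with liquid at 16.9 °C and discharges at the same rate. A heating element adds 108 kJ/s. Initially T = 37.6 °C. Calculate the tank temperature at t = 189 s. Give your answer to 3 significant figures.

First-law balance (no shaft work): M c_p dT/dt = ṁ c_p (T_in − T) + 108.
τ = M/ṁ = 235.76 s; T_ss = T_in + Q̇/(ṁ c_p) = 16.9 + 108/(3.44·1.94) = 33.083 °C.
T approaches T_ss exponentially: T(t) = T_ss + (T₀ − T_ss) e^(−t/τ).
T(189) = 33.083 + (4.5168)·e^(−189/235.76) = 33.083 + (4.5168)·0.44858 = 35.109 °C.

35.1 °C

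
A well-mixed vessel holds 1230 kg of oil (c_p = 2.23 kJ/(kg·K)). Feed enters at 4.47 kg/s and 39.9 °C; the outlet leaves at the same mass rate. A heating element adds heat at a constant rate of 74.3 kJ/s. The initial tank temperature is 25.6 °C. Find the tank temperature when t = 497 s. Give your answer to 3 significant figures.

43.8 °C

First-law balance (no shaft work): M c_p dT/dt = ṁ c_p (T_in − T) + 74.3.
τ = M/ṁ = 275.17 s; T_ss = T_in + Q̇/(ṁ c_p) = 39.9 + 74.3/(4.47·2.23) = 47.354 °C.
This is linear first-order; T(t) = T_ss + (T₀ − T_ss) e^(−t/τ).
T(497) = 47.354 + (-21.754)·e^(−497/275.17) = 47.354 + (-21.754)·0.16428 = 43.780 °C.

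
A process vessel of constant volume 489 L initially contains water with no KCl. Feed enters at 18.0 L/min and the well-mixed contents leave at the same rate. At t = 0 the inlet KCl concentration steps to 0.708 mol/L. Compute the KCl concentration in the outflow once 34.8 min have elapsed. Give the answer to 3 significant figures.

Accumulation = in − out for the solute gives V dC/dt = Q(C_in − C).
Time constant τ = V/Q = 489/18.0 = 27.167 min.
This is linear first-order; C(t) = C_in + (C₀ − C_in) e^(−t/τ).
C(34.8) = 0.708 + (0 − 0.708)·e^(−34.8/27.167) = 0.708 + (-0.70800)·0.27776 = 0.51134 mol/L.

0.511 mol/L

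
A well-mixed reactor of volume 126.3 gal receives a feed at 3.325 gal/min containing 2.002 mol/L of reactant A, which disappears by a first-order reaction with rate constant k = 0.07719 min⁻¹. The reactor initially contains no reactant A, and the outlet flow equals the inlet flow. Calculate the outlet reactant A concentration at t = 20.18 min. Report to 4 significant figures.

0.4461 mol/L

V dC/dt = Q(C_in − C) − k V C.
This is linear with rate a = Q/V + k = 0.103516 min⁻¹.
C_ss = Q C_in/(Q + kV) = 0.509148 mol/L; C(t) = C_ss + (C₀ − C_ss) e^(−a t).
C(20.18) = 0.509148 + (-0.509148)·e^(−0.103516·20.18) = 0.509148 + (-0.509148)·0.123816 = 0.446107 mol/L.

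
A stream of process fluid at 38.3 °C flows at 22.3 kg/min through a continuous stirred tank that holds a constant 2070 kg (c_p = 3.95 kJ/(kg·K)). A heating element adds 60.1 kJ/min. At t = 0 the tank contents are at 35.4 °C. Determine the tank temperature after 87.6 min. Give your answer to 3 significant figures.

37.6 °C

M c_p dT/dt = ṁ c_p (T_in − T) + Q̇.
τ = M/ṁ = 92.825 min; T_ss = T_in + Q̇/(ṁ c_p) = 38.3 + 60.1/(22.3·3.95) = 38.982 °C.
Solution: T(t) = T_ss + (T₀ − T_ss) e^(−t/τ).
T(87.6) = 38.982 + (-3.5823)·e^(−87.6/92.825) = 38.982 + (-3.5823)·0.38918 = 37.588 °C.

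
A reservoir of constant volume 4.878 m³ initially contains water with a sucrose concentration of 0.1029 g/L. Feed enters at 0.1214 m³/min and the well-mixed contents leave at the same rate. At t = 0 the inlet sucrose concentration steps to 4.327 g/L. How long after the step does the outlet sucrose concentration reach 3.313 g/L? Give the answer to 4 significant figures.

Species balance: V dC/dt = Q(C_in − C) ⇒ τ = V/Q = 40.1812 min.
C(t) = C_in + (C₀ − C_in) e^(−t/τ). Set C = 3.313 and solve for t:
e^(−t/τ) = (C − C_in)/(C₀ − C_in) = (3.313 − 4.327)/(0.1029 − 4.327) = 0.240051
t = −τ ln(…) = 40.1812 × 1.42690 = 57.3347 min.

57.33 min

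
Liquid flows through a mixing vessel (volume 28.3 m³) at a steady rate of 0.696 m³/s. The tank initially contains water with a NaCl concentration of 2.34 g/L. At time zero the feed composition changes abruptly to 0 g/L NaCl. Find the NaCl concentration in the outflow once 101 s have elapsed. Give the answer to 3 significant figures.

0.195 g/L

Species balance on the tank: V dC/dt = Q(C_in − C).
So dC/dt = (C_in − C)/τ with τ = V/Q = 28.3/0.696 = 40.661 s.
This is linear first-order; C(t) = C_in + (C₀ − C_in) e^(−t/τ).
C(101) = 0 + (2.34 − 0)·e^(−101/40.661) = 0 + (2.3400)·0.083412 = 0.19519 g/L.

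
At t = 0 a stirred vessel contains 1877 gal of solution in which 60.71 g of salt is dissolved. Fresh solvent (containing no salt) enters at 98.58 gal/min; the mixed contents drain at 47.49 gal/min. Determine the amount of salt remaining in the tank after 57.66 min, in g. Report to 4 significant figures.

25.25 g

Let m(t) be the amount of salt. Volume: V(t) = V₀ + (Q_in − Q_out) t = 1877 + 51.0900 t; V(57.66) = 4822.85 gal.
No salt enters, so dm/dt = −Q_out · (m/V).
Separate: dm/m = −Q_out dt/V(t) ⇒ ln(m/m₀) = −(Q_out/(Q_in−Q_out)) ln(V/V₀).
m = m₀ (V₀/V)^(Q_out/(Q_in−Q_out)) = 60.71 × (1877/4822.85)^(0.929536) = 25.2522 g.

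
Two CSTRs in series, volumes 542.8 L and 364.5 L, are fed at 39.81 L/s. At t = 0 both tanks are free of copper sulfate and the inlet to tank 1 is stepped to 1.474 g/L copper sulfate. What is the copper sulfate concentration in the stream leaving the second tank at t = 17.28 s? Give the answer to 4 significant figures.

0.6669 g/L

Each tank obeys Vᵢ dCᵢ/dt = Q(Cᵢ₋₁ − Cᵢ), so τᵢ = Vᵢ/Q.
τ₁ = 542.8/39.81 = 13.6348 s; τ₂ = 364.5/39.81 = 9.15599 s.
Solving the cascade with C₁(0)=C₂(0)=0 gives C₂(t) = C_in[1 − (τ₁ e^(−t/τ₁) − τ₂ e^(−t/τ₂))/(τ₁ − τ₂)].
At t = 17.28: e^(−t/τ₁) = 0.281577, e^(−t/τ₂) = 0.151482.
C₂ = 1.474·[1 − (13.6348·0.281577 − 9.15599·0.151482)/(4.47877)] = 1.474·0.452468 = 0.666938 g/L.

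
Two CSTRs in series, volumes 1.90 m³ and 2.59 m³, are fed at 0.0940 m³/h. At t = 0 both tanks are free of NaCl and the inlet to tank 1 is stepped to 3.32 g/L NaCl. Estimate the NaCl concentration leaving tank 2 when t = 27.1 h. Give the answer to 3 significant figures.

1.05 g/L

Species balance on tank i: dCᵢ/dt = (Cᵢ₋₁ − Cᵢ)/τᵢ with τᵢ = Vᵢ/Q.
τ₁ = 1.90/0.0940 = 20.213 h; τ₂ = 2.59/0.0940 = 27.553 h.
Tank 1: C₁ = C_in(1 − e^(−t/τ₁)). Tank 2 (τ₁ ≠ τ₂): C₂ = C_in[1 − (τ₁ e^(−t/τ₁) − τ₂ e^(−t/τ₂))/(τ₁ − τ₂)].
At t = 27.1: e^(−t/τ₁) = 0.26165, e^(−t/τ₂) = 0.37398.
C₂ = 3.32·[1 − (20.213·0.26165 − 27.553·0.37398)/(-7.3404)] = 3.32·0.31671 = 1.0515 g/L.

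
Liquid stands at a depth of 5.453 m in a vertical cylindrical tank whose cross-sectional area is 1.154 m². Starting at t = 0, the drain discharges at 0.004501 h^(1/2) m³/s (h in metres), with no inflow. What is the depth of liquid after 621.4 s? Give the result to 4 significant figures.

1.262 m

Unsteady balance on liquid volume: A dh/dt = −0.004501 √h.
∫ h^(−1/2) dh = −(0.004501/A) ∫ dt, giving 2√h = 2√h₀ − (0.004501/A) t.
√h = √5.453 − 0.004501·621.4/(2·1.154) = 2.33517 − 1.21184 = 1.12333.
h = 1.12333² = 1.26187 m.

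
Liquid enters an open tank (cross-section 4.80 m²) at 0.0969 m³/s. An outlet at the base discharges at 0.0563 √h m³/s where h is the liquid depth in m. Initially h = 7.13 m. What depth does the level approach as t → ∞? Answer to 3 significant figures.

2.96 m

A dh/dt = Q_in − 0.0563 √h. Steady state requires inflow = outflow:
Q_in = 0.0563 √h_ss ⇒ √h_ss = 0.0969/0.0563 = 1.7211.
h_ss = 1.7211² = 2.9623 m. (Since h₀ = 7.13 m > h_ss, the level will fall toward this value.)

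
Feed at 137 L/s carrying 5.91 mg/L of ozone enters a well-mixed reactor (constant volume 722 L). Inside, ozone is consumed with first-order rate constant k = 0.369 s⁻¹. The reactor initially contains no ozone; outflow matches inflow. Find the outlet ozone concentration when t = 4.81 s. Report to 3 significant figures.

1.87 mg/L

Species balance: V dC/dt = Q C_in − Q C − k V C.
dC/dt = (Q/V) C_in − (Q/V + k) C; effective rate a = Q/V + k = 0.18975 + 0.369 = 0.55875 s⁻¹.
C_ss = Q C_in/(Q + kV) = 2.0070 mg/L; C(t) = C_ss + (C₀ − C_ss) e^(−a t).
C(4.81) = 2.0070 + (-2.0070)·e^(−0.55875·4.81) = 2.0070 + (-2.0070)·0.068045 = 1.8705 mg/L.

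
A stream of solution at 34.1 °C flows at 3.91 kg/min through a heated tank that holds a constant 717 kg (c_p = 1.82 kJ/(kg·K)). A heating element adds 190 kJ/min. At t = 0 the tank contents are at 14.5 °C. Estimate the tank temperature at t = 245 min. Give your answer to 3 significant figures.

M c_p dT/dt = ṁ c_p (T_in − T) + Q̇.
τ = M/ṁ = 183.38 min; T_ss = T_in + Q̇/(ṁ c_p) = 34.1 + 190/(3.91·1.82) = 60.800 °C.
Integrating: T(t) = T_ss + (T₀ − T_ss) e^(−t/τ).
T(245) = 60.800 + (-46.300)·e^(−245/183.38) = 60.800 + (-46.300)·0.26288 = 48.628 °C.

48.6 °C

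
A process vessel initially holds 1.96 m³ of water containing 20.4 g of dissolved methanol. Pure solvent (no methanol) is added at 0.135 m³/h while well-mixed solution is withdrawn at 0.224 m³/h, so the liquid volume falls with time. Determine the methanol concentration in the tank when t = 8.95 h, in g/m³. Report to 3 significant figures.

4.72 g/m³

Let m(t) be the amount of methanol. Volume: V(t) = V₀ + (Q_in − Q_out) t = 1.96 − 0.089000 t; V(8.95) = 1.1635 m³.
Solute balance: dm/dt = 0 − Q_out C = −Q_out m/V(t).
Separate: dm/m = −Q_out dt/V(t) ⇒ ln(m/m₀) = −(Q_out/(Q_in−Q_out)) ln(V/V₀).
m = m₀ (V₀/V)^(Q_out/(Q_in−Q_out)) = 20.4 × (1.96/1.1635)^(-2.5169) = 5.4896 g.
C = m/V = 5.4896/1.1635 = 4.7184 g/m³.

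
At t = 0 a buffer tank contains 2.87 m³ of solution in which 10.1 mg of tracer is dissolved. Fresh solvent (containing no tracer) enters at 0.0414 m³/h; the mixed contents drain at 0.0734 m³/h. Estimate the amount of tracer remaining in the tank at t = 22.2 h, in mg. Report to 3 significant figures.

Total volume: dV/dt = Q_in − Q_out = -0.032000 m³/h, so V(t) = 2.87 − 0.032000 t and V(22.2) = 2.1596 m³.
No tracer enters, so dm/dt = −Q_out · (m/V).
Separate: dm/m = −Q_out dt/V(t) ⇒ ln(m/m₀) = −(Q_out/(Q_in−Q_out)) ln(V/V₀).
m = m₀ (V₀/V)^(Q_out/(Q_in−Q_out)) = 10.1 × (2.87/2.1596)^(-2.2937) = 5.2605 mg.

5.26 mg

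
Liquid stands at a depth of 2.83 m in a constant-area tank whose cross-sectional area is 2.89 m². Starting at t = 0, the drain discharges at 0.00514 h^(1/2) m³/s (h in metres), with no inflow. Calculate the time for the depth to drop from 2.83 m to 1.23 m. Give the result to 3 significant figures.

With no inflow, A dh/dt = −0.00514 √h.
This is separable: 2 d(√h)/dt = −0.00514/A, so √h = √h₀ − (0.00514/(2A)) t.
t = 2A(√h₀ − √h)/0.00514 = 2·2.89·(√2.83 − √1.23)/0.00514
  = 5.7800 × (1.6823 − 1.1091) / 0.00514 = 644.58 s.

645 s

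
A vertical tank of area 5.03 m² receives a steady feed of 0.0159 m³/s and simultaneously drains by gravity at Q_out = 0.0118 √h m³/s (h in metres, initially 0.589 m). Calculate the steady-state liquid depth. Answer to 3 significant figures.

Level balance: A dh/dt = 0.0159 − 0.0118 √h. Setting dh/dt = 0:
Q_in = 0.0118 √h_ss ⇒ √h_ss = 0.0159/0.0118 = 1.3475.
h_ss = 1.3475² = 1.8156 m. (Since h₀ = 0.589 m < h_ss, the level will rise toward this value.)

1.82 m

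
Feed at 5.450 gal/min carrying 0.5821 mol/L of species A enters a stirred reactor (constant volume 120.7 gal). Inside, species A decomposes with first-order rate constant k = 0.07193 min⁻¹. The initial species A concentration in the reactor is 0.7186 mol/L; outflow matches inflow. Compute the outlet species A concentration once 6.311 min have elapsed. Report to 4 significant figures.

0.4605 mol/L

Species balance: V dC/dt = Q C_in − Q C − k V C.
This is linear with rate a = Q/V + k = 0.117083 min⁻¹.
C_ss = Q C_in/(Q + kV) = 0.224487 mol/L; C(t) = C_ss + (C₀ − C_ss) e^(−a t).
C(6.311) = 0.224487 + (0.494113)·e^(−0.117083·6.311) = 0.224487 + (0.494113)·0.477633 = 0.460492 mol/L.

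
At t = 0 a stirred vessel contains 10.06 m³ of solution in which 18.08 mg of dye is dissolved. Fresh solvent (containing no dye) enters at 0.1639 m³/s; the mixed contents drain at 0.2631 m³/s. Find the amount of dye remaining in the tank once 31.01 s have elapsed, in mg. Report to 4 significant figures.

Let m(t) be the amount of dye. Volume: V(t) = V₀ + (Q_in − Q_out) t = 10.06 − 0.0992000 t; V(31.01) = 6.98381 m³.
Solute balance: dm/dt = 0 − Q_out C = −Q_out m/V(t).
Separate: dm/m = −Q_out dt/V(t) ⇒ ln(m/m₀) = −(Q_out/(Q_in−Q_out)) ln(V/V₀).
m = m₀ (V₀/V)^(Q_out/(Q_in−Q_out)) = 18.08 × (10.06/6.98381)^(-2.65222) = 6.86763 mg.

6.868 mg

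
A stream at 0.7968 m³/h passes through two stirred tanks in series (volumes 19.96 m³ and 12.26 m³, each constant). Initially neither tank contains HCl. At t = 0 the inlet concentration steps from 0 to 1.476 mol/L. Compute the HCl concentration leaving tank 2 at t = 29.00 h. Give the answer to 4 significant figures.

Species balance on tank i: dCᵢ/dt = (Cᵢ₋₁ − Cᵢ)/τᵢ with τᵢ = Vᵢ/Q.
τ₁ = 19.96/0.7968 = 25.0502 h; τ₂ = 12.26/0.7968 = 15.3865 h.
Tank 1: C₁ = C_in(1 − e^(−t/τ₁)). Tank 2 (τ₁ ≠ τ₂): C₂ = C_in[1 − (τ₁ e^(−t/τ₁) − τ₂ e^(−t/τ₂))/(τ₁ − τ₂)].
At t = 29.00: e^(−t/τ₁) = 0.314216, e^(−t/τ₂) = 0.151865.
C₂ = 1.476·[1 − (25.0502·0.314216 − 15.3865·0.151865)/(9.66365)] = 1.476·0.427288 = 0.630677 mol/L.

0.6307 mol/L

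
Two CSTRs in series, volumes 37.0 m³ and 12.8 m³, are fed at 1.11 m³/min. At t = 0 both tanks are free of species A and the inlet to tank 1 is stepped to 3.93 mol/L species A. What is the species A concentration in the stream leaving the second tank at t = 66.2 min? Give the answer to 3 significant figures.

Each tank obeys Vᵢ dCᵢ/dt = Q(Cᵢ₋₁ − Cᵢ), so τᵢ = Vᵢ/Q.
τ₁ = 37.0/1.11 = 33.333 min; τ₂ = 12.8/1.11 = 11.532 min.
Tank 1: C₁ = C_in(1 − e^(−t/τ₁)). Tank 2 (τ₁ ≠ τ₂): C₂ = C_in[1 − (τ₁ e^(−t/τ₁) − τ₂ e^(−t/τ₂))/(τ₁ − τ₂)].
At t = 66.2: e^(−t/τ₁) = 0.13724, e^(−t/τ₂) = 0.0032123.
C₂ = 3.93·[1 − (33.333·0.13724 − 11.532·0.0032123)/(21.802)] = 3.93·0.79186 = 3.1120 mol/L.

3.11 mol/L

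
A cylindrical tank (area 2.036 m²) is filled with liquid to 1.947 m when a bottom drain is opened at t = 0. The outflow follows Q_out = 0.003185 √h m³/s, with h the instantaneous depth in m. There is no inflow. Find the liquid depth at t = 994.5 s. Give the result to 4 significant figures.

A dh/dt = −Q_out = −0.003185 √h.
This is separable: 2 d(√h)/dt = −0.003185/A, so √h = √h₀ − (0.003185/(2A)) t.
√h = √1.947 − 0.003185·994.5/(2·2.036) = 1.39535 − 0.777869 = 0.617480.
h = 0.617480² = 0.381282 m.

0.3813 m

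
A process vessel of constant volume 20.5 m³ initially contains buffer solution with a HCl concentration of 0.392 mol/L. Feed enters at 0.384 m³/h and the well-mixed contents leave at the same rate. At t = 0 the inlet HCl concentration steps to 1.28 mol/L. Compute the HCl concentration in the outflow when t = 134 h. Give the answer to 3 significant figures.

1.21 mol/L

Accumulation = in − out for the solute gives V dC/dt = Q(C_in − C).
Rewrite as dC/dt + C/τ = C_in/τ, τ = V/Q = 53.385 h.
C approaches C_in exponentially: C(t) = C_in + (C₀ − C_in) e^(−t/τ).
C(134) = 1.28 + (0.392 − 1.28)·e^(−134/53.385) = 1.28 + (-0.88800)·0.081264 = 1.2078 mol/L.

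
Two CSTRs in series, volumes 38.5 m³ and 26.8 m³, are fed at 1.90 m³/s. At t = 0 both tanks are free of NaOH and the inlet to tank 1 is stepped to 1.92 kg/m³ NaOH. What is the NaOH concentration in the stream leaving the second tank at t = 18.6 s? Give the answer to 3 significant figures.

0.573 kg/m³

Each tank obeys Vᵢ dCᵢ/dt = Q(Cᵢ₋₁ − Cᵢ), so τᵢ = Vᵢ/Q.
τ₁ = 38.5/1.90 = 20.263 s; τ₂ = 26.8/1.90 = 14.105 s.
Tank 1: C₁ = C_in(1 − e^(−t/τ₁)). Tank 2 (τ₁ ≠ τ₂): C₂ = C_in[1 − (τ₁ e^(−t/τ₁) − τ₂ e^(−t/τ₂))/(τ₁ − τ₂)].
At t = 18.6: e^(−t/τ₁) = 0.39935, e^(−t/τ₂) = 0.26749.
C₂ = 1.92·[1 − (20.263·0.39935 − 14.105·0.26749)/(6.1579)] = 1.92·0.29863 = 0.57337 kg/m³.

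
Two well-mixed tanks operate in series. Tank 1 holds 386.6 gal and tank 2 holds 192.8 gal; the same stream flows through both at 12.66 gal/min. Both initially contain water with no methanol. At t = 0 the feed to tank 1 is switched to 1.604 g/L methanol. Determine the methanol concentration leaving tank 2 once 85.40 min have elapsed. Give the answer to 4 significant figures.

Each tank obeys Vᵢ dCᵢ/dt = Q(Cᵢ₋₁ − Cᵢ), so τᵢ = Vᵢ/Q.
τ₁ = 386.6/12.66 = 30.5371 min; τ₂ = 192.8/12.66 = 15.2291 min.
Solving the cascade with C₁(0)=C₂(0)=0 gives C₂(t) = C_in[1 − (τ₁ e^(−t/τ₁) − τ₂ e^(−t/τ₂))/(τ₁ − τ₂)].
At t = 85.40: e^(−t/τ₁) = 0.0610174, e^(−t/τ₂) = 0.00366951.
C₂ = 1.604·[1 − (30.5371·0.0610174 − 15.2291·0.00366951)/(15.3081)] = 1.604·0.881931 = 1.41462 g/L.

1.415 g/L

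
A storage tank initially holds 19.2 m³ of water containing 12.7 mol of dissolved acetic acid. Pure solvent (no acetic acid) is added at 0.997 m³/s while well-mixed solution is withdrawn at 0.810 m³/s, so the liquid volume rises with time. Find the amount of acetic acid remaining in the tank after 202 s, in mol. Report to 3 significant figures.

0.114 mol

Total volume: dV/dt = Q_in − Q_out = 0.18700 m³/s, so V(t) = 19.2 + 0.18700 t and V(202) = 56.974 m³.
Solute balance: dm/dt = 0 − Q_out C = −Q_out m/V(t).
Separate: dm/m = −Q_out dt/V(t) ⇒ ln(m/m₀) = −(Q_out/(Q_in−Q_out)) ln(V/V₀).
m = m₀ (V₀/V)^(Q_out/(Q_in−Q_out)) = 12.7 × (19.2/56.974)^(4.3316) = 0.11421 mol.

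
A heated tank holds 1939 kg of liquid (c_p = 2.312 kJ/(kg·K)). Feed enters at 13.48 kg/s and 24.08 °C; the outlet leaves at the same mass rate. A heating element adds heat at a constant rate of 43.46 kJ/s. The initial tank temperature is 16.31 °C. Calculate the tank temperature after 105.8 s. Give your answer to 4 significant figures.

21.08 °C

First-law balance (no shaft work): M c_p dT/dt = ṁ c_p (T_in − T) + 43.46.
Rearrange: dT/dt = (T_ss − T)/τ with τ = M/ṁ = 143.843 s and T_ss = T_in + Q̇/(ṁ c_p) = 25.4745 °C.
T approaches T_ss exponentially: T(t) = T_ss + (T₀ − T_ss) e^(−t/τ).
T(105.8) = 25.4745 + (-9.16448)·e^(−105.8/143.843) = 25.4745 + (-9.16448)·0.479254 = 21.0824 °C.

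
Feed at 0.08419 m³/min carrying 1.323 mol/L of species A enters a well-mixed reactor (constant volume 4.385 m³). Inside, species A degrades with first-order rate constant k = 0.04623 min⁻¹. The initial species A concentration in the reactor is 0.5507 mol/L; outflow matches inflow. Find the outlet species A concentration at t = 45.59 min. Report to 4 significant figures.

V dC/dt = Q(C_in − C) − k V C.
This is linear with rate a = Q/V + k = 0.0654295 min⁻¹.
C_ss = Q C_in/(Q + kV) = 0.388219 mol/L; C(t) = C_ss + (C₀ − C_ss) e^(−a t).
C(45.59) = 0.388219 + (0.162481)·e^(−0.0654295·45.59) = 0.388219 + (0.162481)·0.0506441 = 0.396448 mol/L.

0.3964 mol/L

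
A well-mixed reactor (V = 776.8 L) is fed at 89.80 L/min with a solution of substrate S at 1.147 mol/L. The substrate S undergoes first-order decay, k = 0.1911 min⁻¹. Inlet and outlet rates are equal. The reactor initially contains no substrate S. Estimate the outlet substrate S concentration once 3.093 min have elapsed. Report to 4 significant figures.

Species balance: V dC/dt = Q C_in − Q C − k V C.
This is linear with rate a = Q/V + k = 0.306702 min⁻¹.
C_ss = Q C_in/(Q + kV) = 0.432328 mol/L; C(t) = C_ss + (C₀ − C_ss) e^(−a t).
C(3.093) = 0.432328 + (-0.432328)·e^(−0.306702·3.093) = 0.432328 + (-0.432328)·0.387271 = 0.264900 mol/L.

0.2649 mol/L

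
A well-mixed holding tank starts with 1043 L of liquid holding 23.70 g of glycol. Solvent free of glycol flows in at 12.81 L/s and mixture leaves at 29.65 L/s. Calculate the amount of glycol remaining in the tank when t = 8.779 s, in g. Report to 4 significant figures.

18.11 g

Let m(t) be the amount of glycol. Volume: V(t) = V₀ + (Q_in − Q_out) t = 1043 − 16.8400 t; V(8.779) = 895.162 L.
Species balance (pure solvent in): dm/dt = −Q_out · m/V(t).
Separate: dm/m = −Q_out dt/V(t) ⇒ ln(m/m₀) = −(Q_out/(Q_in−Q_out)) ln(V/V₀).
m = m₀ (V₀/V)^(Q_out/(Q_in−Q_out)) = 23.70 × (1043/895.162)^(-1.76069) = 18.1079 g.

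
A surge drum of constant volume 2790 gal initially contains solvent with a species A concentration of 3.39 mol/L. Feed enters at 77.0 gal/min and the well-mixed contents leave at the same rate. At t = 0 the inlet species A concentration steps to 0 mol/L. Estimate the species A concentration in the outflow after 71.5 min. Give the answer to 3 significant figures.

Species balance on the tank: V dC/dt = Q(C_in − C).
So dC/dt = (C_in − C)/τ with τ = V/Q = 2790/77.0 = 36.234 min.
This is linear first-order; C(t) = C_in + (C₀ − C_in) e^(−t/τ).
C(71.5) = 0 + (3.39 − 0)·e^(−71.5/36.234) = 0 + (3.3900)·0.13900 = 0.47120 mol/L.

0.471 mol/L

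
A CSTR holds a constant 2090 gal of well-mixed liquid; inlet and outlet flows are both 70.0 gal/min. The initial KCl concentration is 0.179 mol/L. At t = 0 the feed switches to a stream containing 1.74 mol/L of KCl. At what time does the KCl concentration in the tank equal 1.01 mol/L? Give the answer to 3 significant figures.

Species balance: V dC/dt = Q(C_in − C) ⇒ τ = V/Q = 29.857 min.
C(t) = C_in + (C₀ − C_in) e^(−t/τ). Set C = 1.01 and solve for t:
e^(−t/τ) = (C − C_in)/(C₀ − C_in) = (1.01 − 1.74)/(0.179 − 1.74) = 0.46765
t = −τ ln(…) = 29.857 × 0.76004 = 22.693 min.

22.7 min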